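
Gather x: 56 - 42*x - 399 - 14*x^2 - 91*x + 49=-14*x^2 - 133*x - 294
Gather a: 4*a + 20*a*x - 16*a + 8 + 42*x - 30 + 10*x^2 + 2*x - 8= a*(20*x - 12) + 10*x^2 + 44*x - 30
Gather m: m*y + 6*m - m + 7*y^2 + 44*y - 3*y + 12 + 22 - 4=m*(y + 5) + 7*y^2 + 41*y + 30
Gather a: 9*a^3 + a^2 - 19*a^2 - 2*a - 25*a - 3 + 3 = 9*a^3 - 18*a^2 - 27*a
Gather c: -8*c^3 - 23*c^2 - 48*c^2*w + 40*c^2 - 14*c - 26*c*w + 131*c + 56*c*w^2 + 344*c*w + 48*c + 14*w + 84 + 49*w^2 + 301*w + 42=-8*c^3 + c^2*(17 - 48*w) + c*(56*w^2 + 318*w + 165) + 49*w^2 + 315*w + 126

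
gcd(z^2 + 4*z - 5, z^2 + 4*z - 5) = z^2 + 4*z - 5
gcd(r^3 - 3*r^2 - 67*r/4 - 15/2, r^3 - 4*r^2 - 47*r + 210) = r - 6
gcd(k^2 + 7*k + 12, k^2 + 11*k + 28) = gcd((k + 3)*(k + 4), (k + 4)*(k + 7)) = k + 4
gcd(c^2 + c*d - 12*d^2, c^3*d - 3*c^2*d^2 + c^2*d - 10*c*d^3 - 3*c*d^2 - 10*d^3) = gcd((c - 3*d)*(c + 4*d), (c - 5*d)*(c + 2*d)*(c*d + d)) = 1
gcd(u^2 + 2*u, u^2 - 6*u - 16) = u + 2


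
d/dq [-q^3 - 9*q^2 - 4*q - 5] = -3*q^2 - 18*q - 4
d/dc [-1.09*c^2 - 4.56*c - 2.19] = -2.18*c - 4.56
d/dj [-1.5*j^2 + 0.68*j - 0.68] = 0.68 - 3.0*j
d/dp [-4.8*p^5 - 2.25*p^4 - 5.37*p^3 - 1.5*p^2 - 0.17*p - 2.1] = -24.0*p^4 - 9.0*p^3 - 16.11*p^2 - 3.0*p - 0.17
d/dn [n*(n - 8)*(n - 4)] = 3*n^2 - 24*n + 32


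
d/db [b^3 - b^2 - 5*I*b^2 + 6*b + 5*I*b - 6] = 3*b^2 - 2*b - 10*I*b + 6 + 5*I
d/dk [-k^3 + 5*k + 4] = 5 - 3*k^2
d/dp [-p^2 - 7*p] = -2*p - 7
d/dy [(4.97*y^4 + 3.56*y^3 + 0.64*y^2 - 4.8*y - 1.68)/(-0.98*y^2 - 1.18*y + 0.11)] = (-9.7412*y^5 - 21.0826*y^4 - 6.2148*y^3 - 4.2844*y^2 - 3.152*y - 2.5104)/(0.9604*y^4 + 2.3128*y^3 + 1.1768*y^2 - 0.2596*y + 0.0121)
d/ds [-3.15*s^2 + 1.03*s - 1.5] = 1.03 - 6.3*s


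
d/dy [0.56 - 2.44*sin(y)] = -2.44*cos(y)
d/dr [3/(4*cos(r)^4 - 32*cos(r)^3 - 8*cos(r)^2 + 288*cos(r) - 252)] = 3*(-sin(r)^2*cos(r) + 6*sin(r)^2 + 12)*sin(r)/((cos(r) - 7)^2*(cos(r) - 3)^2*(cos(r) - 1)^2*(cos(r) + 3)^2)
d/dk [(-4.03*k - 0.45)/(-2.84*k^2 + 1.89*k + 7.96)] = (11.4452*k^2 - 7.6167*k - (4.03*k + 0.45)*(5.68*k - 1.89) - 32.0788)/(-2.84*k^2 + 1.89*k + 7.96)^2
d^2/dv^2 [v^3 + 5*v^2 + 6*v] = 6*v + 10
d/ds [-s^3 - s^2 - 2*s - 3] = -3*s^2 - 2*s - 2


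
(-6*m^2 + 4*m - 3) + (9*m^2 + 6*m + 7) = 3*m^2 + 10*m + 4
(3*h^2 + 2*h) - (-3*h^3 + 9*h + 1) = 3*h^3 + 3*h^2 - 7*h - 1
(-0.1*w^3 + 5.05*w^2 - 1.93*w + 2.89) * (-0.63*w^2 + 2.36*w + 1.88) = 0.063*w^5 - 3.4175*w^4 + 12.9459*w^3 + 3.1185*w^2 + 3.192*w + 5.4332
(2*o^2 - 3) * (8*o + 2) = 16*o^3 + 4*o^2 - 24*o - 6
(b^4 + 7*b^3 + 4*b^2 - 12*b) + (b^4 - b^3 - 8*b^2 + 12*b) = 2*b^4 + 6*b^3 - 4*b^2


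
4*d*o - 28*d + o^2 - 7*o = (4*d + o)*(o - 7)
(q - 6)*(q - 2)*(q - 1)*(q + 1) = q^4 - 8*q^3 + 11*q^2 + 8*q - 12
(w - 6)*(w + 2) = w^2 - 4*w - 12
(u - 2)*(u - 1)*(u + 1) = u^3 - 2*u^2 - u + 2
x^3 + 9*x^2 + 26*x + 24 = (x + 2)*(x + 3)*(x + 4)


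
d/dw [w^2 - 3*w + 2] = 2*w - 3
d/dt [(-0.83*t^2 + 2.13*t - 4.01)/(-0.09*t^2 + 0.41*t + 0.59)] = (-0.1486*t^2 - 1.7012*t + 2.9008)/(0.0081*t^4 - 0.0738*t^3 + 0.0619*t^2 + 0.4838*t + 0.3481)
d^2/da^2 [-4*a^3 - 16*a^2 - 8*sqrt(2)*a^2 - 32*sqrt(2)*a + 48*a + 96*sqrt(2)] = -24*a - 32 - 16*sqrt(2)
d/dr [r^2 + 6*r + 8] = 2*r + 6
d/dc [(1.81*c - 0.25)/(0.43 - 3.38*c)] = (0.028681 - 0.225446*c)/(3.38*c - 0.43)^3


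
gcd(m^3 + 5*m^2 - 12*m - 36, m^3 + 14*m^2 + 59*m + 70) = m + 2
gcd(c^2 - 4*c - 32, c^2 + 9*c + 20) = c + 4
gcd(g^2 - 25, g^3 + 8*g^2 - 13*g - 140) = g + 5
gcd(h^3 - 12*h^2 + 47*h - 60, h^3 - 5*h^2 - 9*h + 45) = h^2 - 8*h + 15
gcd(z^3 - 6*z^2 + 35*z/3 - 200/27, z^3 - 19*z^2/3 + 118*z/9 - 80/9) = z^2 - 13*z/3 + 40/9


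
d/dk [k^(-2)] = -2/k^3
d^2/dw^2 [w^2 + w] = 2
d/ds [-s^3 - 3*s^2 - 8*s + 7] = -3*s^2 - 6*s - 8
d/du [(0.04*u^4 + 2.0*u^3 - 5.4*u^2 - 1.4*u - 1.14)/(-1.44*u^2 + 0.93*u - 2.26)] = (-0.1152*u^5 - 2.7684*u^4 + 3.3584*u^3 - 20.598*u^2 + 21.1248*u + 4.2242)/(2.0736*u^4 - 2.6784*u^3 + 7.3737*u^2 - 4.2036*u + 5.1076)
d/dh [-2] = 0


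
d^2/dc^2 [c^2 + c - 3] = 2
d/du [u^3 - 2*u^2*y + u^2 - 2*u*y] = 3*u^2 - 4*u*y + 2*u - 2*y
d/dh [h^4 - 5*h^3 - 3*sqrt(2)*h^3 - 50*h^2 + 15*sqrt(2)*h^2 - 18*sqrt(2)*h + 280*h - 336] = 4*h^3 - 15*h^2 - 9*sqrt(2)*h^2 - 100*h + 30*sqrt(2)*h - 18*sqrt(2) + 280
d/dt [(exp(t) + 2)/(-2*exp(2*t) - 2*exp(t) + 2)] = ((exp(t) + 2)*(2*exp(t) + 1) - exp(2*t) - exp(t) + 1)*exp(t)/(2*(exp(2*t) + exp(t) - 1)^2)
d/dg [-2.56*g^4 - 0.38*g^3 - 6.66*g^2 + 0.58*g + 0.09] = -10.24*g^3 - 1.14*g^2 - 13.32*g + 0.58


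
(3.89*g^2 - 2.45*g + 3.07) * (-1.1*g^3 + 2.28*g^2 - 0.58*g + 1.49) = -4.279*g^5 + 11.5642*g^4 - 11.2192*g^3 + 14.2167*g^2 - 5.4311*g + 4.5743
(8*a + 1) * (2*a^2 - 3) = 16*a^3 + 2*a^2 - 24*a - 3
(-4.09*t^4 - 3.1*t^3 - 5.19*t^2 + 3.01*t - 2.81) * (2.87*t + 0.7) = -11.7383*t^5 - 11.76*t^4 - 17.0653*t^3 + 5.0057*t^2 - 5.9577*t - 1.967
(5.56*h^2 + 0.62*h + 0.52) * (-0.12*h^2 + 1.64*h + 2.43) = -0.6672*h^4 + 9.044*h^3 + 14.4652*h^2 + 2.3594*h + 1.2636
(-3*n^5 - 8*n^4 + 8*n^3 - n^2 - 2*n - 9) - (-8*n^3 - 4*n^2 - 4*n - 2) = -3*n^5 - 8*n^4 + 16*n^3 + 3*n^2 + 2*n - 7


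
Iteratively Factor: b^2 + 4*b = (b)*(b + 4)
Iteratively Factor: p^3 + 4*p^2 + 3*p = (p + 1)*(p^2 + 3*p) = p*(p + 1)*(p + 3)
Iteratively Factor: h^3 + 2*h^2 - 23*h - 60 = (h - 5)*(h^2 + 7*h + 12) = (h - 5)*(h + 4)*(h + 3)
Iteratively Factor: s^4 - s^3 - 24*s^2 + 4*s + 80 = (s - 2)*(s^3 + s^2 - 22*s - 40) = (s - 2)*(s + 2)*(s^2 - s - 20) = (s - 2)*(s + 2)*(s + 4)*(s - 5)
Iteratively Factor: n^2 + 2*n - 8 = (n + 4)*(n - 2)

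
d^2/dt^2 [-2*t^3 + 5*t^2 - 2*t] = 10 - 12*t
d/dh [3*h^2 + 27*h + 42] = 6*h + 27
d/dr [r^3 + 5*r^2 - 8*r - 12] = 3*r^2 + 10*r - 8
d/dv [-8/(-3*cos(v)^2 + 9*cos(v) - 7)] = 24*(2*cos(v) - 3)*sin(v)/(3*cos(v)^2 - 9*cos(v) + 7)^2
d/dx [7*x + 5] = 7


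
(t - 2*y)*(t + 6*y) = t^2 + 4*t*y - 12*y^2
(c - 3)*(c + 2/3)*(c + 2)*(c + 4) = c^4 + 11*c^3/3 - 8*c^2 - 92*c/3 - 16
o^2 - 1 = (o - 1)*(o + 1)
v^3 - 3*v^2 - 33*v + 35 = (v - 7)*(v - 1)*(v + 5)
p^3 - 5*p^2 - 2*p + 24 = (p - 4)*(p - 3)*(p + 2)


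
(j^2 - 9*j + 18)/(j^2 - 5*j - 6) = (j - 3)/(j + 1)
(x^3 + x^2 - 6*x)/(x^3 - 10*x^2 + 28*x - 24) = x*(x + 3)/(x^2 - 8*x + 12)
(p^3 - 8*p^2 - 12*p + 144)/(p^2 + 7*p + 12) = (p^2 - 12*p + 36)/(p + 3)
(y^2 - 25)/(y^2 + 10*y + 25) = (y - 5)/(y + 5)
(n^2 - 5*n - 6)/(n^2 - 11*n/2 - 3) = 2*(n + 1)/(2*n + 1)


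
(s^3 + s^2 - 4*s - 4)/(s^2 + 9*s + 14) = (s^2 - s - 2)/(s + 7)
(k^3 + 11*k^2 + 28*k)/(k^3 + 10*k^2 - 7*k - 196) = k*(k + 4)/(k^2 + 3*k - 28)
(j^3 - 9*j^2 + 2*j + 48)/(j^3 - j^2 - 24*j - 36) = (j^2 - 11*j + 24)/(j^2 - 3*j - 18)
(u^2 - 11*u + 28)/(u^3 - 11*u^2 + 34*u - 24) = (u - 7)/(u^2 - 7*u + 6)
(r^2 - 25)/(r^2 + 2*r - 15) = (r - 5)/(r - 3)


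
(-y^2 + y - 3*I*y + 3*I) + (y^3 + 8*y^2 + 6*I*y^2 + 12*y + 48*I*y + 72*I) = y^3 + 7*y^2 + 6*I*y^2 + 13*y + 45*I*y + 75*I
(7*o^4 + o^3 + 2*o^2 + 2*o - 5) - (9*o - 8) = 7*o^4 + o^3 + 2*o^2 - 7*o + 3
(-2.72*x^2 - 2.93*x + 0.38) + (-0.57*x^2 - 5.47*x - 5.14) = -3.29*x^2 - 8.4*x - 4.76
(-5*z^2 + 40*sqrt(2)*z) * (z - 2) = -5*z^3 + 10*z^2 + 40*sqrt(2)*z^2 - 80*sqrt(2)*z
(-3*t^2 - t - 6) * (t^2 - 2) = -3*t^4 - t^3 + 2*t + 12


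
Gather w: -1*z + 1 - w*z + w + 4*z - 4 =w*(1 - z) + 3*z - 3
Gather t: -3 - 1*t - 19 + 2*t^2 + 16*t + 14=2*t^2 + 15*t - 8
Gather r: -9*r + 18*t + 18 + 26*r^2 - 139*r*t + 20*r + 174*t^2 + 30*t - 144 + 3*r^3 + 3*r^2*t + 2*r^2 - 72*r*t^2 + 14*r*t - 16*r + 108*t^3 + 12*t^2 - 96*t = 3*r^3 + r^2*(3*t + 28) + r*(-72*t^2 - 125*t - 5) + 108*t^3 + 186*t^2 - 48*t - 126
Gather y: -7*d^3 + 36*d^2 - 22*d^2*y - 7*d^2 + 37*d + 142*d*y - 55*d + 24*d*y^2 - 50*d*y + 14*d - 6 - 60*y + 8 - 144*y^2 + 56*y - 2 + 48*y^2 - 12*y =-7*d^3 + 29*d^2 - 4*d + y^2*(24*d - 96) + y*(-22*d^2 + 92*d - 16)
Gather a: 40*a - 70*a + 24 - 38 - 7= -30*a - 21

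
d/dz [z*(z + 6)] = 2*z + 6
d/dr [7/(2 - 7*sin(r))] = 49*cos(r)/(7*sin(r) - 2)^2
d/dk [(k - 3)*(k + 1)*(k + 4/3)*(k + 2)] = 4*k^3 + 4*k^2 - 14*k - 46/3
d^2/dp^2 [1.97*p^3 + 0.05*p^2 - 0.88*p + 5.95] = 11.82*p + 0.1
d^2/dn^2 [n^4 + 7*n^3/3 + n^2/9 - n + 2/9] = 12*n^2 + 14*n + 2/9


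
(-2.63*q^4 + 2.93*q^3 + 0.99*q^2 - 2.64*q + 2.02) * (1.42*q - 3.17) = -3.7346*q^5 + 12.4977*q^4 - 7.8823*q^3 - 6.8871*q^2 + 11.2372*q - 6.4034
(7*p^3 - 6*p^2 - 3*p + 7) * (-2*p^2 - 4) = -14*p^5 + 12*p^4 - 22*p^3 + 10*p^2 + 12*p - 28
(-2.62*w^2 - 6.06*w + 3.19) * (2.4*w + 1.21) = -6.288*w^3 - 17.7142*w^2 + 0.3234*w + 3.8599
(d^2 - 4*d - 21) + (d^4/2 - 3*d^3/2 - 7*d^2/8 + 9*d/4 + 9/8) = d^4/2 - 3*d^3/2 + d^2/8 - 7*d/4 - 159/8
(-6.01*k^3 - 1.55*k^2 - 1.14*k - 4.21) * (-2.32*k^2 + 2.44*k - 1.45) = 13.9432*k^5 - 11.0684*k^4 + 7.5773*k^3 + 9.2331*k^2 - 8.6194*k + 6.1045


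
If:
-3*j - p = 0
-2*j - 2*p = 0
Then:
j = 0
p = 0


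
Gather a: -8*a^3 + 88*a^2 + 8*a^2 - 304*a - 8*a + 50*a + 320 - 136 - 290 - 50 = -8*a^3 + 96*a^2 - 262*a - 156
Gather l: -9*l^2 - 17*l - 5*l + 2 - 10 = -9*l^2 - 22*l - 8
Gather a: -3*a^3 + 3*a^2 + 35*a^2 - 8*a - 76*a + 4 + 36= -3*a^3 + 38*a^2 - 84*a + 40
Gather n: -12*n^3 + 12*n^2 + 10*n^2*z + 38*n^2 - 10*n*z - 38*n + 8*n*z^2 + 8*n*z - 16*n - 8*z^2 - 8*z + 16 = -12*n^3 + n^2*(10*z + 50) + n*(8*z^2 - 2*z - 54) - 8*z^2 - 8*z + 16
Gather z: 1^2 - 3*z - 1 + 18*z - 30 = 15*z - 30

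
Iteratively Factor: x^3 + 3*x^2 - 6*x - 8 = (x - 2)*(x^2 + 5*x + 4) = (x - 2)*(x + 1)*(x + 4)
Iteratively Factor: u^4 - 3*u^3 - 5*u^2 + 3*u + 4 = (u - 4)*(u^3 + u^2 - u - 1) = (u - 4)*(u - 1)*(u^2 + 2*u + 1) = (u - 4)*(u - 1)*(u + 1)*(u + 1)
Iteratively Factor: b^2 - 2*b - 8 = (b - 4)*(b + 2)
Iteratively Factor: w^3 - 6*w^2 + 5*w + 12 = (w + 1)*(w^2 - 7*w + 12) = (w - 4)*(w + 1)*(w - 3)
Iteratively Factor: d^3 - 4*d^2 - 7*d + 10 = (d - 5)*(d^2 + d - 2) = (d - 5)*(d - 1)*(d + 2)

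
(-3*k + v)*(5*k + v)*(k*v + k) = -15*k^3*v - 15*k^3 + 2*k^2*v^2 + 2*k^2*v + k*v^3 + k*v^2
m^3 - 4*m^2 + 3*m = m*(m - 3)*(m - 1)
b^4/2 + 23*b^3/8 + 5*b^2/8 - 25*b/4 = b*(b/2 + 1)*(b - 5/4)*(b + 5)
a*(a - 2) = a^2 - 2*a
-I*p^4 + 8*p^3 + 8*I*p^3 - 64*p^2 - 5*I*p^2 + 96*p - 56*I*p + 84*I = (p - 6)*(p - 2)*(p + 7*I)*(-I*p + 1)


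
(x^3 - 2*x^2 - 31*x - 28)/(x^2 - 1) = (x^2 - 3*x - 28)/(x - 1)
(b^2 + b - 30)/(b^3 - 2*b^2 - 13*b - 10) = (b + 6)/(b^2 + 3*b + 2)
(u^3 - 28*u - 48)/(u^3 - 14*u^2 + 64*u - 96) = (u^2 + 6*u + 8)/(u^2 - 8*u + 16)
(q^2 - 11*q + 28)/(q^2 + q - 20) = (q - 7)/(q + 5)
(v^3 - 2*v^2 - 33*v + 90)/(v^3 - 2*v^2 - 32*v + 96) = (v^2 - 8*v + 15)/(v^2 - 8*v + 16)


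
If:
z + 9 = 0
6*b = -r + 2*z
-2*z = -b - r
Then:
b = 0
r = -18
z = -9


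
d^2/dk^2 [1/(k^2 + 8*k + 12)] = 2*(-k^2 - 8*k + 4*(k + 4)^2 - 12)/(k^2 + 8*k + 12)^3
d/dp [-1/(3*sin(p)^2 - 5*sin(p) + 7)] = (6*sin(p) - 5)*cos(p)/(3*sin(p)^2 - 5*sin(p) + 7)^2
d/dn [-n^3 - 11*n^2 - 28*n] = -3*n^2 - 22*n - 28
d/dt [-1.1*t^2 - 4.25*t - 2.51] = -2.2*t - 4.25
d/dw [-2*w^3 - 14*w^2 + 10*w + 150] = -6*w^2 - 28*w + 10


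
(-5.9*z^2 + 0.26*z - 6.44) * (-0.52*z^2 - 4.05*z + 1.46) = 3.068*z^4 + 23.7598*z^3 - 6.3182*z^2 + 26.4616*z - 9.4024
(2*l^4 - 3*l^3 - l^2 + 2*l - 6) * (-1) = -2*l^4 + 3*l^3 + l^2 - 2*l + 6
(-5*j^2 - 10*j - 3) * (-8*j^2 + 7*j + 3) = 40*j^4 + 45*j^3 - 61*j^2 - 51*j - 9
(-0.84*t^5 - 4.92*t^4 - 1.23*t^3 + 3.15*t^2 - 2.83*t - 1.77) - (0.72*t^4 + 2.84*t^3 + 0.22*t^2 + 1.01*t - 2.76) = -0.84*t^5 - 5.64*t^4 - 4.07*t^3 + 2.93*t^2 - 3.84*t + 0.99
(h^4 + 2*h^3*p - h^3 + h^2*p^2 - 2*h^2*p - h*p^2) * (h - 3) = h^5 + 2*h^4*p - 4*h^4 + h^3*p^2 - 8*h^3*p + 3*h^3 - 4*h^2*p^2 + 6*h^2*p + 3*h*p^2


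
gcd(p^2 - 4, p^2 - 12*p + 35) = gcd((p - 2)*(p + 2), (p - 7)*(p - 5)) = 1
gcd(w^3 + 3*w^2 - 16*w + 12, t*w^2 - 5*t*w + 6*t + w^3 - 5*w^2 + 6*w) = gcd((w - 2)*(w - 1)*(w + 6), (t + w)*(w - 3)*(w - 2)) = w - 2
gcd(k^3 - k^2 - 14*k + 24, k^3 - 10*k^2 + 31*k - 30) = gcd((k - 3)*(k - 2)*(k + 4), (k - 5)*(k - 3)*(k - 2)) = k^2 - 5*k + 6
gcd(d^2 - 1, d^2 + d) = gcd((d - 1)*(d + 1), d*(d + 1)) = d + 1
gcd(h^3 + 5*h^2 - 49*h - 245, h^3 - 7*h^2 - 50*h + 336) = h + 7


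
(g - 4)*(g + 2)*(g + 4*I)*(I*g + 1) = I*g^4 - 3*g^3 - 2*I*g^3 + 6*g^2 - 4*I*g^2 + 24*g - 8*I*g - 32*I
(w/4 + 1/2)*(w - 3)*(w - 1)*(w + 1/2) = w^4/4 - 3*w^3/8 - 3*w^2/2 + 7*w/8 + 3/4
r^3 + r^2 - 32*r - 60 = (r - 6)*(r + 2)*(r + 5)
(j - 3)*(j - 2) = j^2 - 5*j + 6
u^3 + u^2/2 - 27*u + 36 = (u - 4)*(u - 3/2)*(u + 6)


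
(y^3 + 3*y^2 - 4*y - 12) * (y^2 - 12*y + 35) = y^5 - 9*y^4 - 5*y^3 + 141*y^2 + 4*y - 420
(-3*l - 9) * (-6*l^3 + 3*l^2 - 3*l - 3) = 18*l^4 + 45*l^3 - 18*l^2 + 36*l + 27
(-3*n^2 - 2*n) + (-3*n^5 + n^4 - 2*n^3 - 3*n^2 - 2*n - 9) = -3*n^5 + n^4 - 2*n^3 - 6*n^2 - 4*n - 9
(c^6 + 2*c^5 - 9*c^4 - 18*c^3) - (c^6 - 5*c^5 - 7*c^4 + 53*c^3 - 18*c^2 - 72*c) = 7*c^5 - 2*c^4 - 71*c^3 + 18*c^2 + 72*c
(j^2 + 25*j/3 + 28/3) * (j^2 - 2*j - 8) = j^4 + 19*j^3/3 - 46*j^2/3 - 256*j/3 - 224/3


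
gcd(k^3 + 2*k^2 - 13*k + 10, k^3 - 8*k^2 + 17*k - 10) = k^2 - 3*k + 2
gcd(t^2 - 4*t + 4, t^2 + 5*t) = 1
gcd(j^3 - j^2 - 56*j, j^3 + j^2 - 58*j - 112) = j^2 - j - 56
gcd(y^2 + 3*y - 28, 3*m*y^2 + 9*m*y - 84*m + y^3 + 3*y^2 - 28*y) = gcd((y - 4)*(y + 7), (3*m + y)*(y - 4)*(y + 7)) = y^2 + 3*y - 28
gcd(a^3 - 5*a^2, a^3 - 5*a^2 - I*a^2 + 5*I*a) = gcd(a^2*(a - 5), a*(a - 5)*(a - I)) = a^2 - 5*a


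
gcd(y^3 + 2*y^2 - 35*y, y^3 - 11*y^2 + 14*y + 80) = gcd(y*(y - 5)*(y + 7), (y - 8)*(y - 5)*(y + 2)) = y - 5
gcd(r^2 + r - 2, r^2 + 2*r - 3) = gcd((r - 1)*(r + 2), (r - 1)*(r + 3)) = r - 1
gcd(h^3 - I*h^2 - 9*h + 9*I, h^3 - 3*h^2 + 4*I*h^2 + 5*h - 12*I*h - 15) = h^2 + h*(-3 - I) + 3*I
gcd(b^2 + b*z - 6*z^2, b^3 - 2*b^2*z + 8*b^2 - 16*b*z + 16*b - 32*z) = -b + 2*z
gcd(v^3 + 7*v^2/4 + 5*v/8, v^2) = v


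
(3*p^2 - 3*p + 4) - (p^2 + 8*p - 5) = 2*p^2 - 11*p + 9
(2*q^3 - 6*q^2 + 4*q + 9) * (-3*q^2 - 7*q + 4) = -6*q^5 + 4*q^4 + 38*q^3 - 79*q^2 - 47*q + 36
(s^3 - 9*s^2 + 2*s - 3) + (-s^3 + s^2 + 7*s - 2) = -8*s^2 + 9*s - 5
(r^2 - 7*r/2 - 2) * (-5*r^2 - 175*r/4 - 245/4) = -5*r^4 - 105*r^3/4 + 815*r^2/8 + 2415*r/8 + 245/2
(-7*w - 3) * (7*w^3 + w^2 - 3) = -49*w^4 - 28*w^3 - 3*w^2 + 21*w + 9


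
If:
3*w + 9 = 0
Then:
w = -3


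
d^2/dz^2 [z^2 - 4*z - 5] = 2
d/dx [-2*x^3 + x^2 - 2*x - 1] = -6*x^2 + 2*x - 2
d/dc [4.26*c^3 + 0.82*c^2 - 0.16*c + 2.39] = 12.78*c^2 + 1.64*c - 0.16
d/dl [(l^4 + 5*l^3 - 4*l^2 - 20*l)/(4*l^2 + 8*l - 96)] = (2*l^5 + 11*l^4 - 76*l^3 - 348*l^2 + 192*l + 480)/(4*(l^4 + 4*l^3 - 44*l^2 - 96*l + 576))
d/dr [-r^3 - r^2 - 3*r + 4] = -3*r^2 - 2*r - 3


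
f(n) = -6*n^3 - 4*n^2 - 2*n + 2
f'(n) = -18*n^2 - 8*n - 2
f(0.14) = 1.63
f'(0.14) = -3.47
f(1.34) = -22.30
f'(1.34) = -45.04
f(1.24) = -18.07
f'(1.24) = -39.60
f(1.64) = -38.50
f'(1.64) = -63.53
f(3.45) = -298.89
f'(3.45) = -243.84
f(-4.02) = 335.19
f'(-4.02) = -260.73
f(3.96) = -441.24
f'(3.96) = -315.95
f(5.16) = -939.15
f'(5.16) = -522.54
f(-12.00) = 9818.00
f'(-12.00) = -2498.00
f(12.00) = -10966.00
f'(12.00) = -2690.00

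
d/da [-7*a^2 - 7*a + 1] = -14*a - 7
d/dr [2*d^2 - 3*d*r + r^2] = -3*d + 2*r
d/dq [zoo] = 0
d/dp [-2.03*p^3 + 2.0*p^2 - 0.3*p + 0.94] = -6.09*p^2 + 4.0*p - 0.3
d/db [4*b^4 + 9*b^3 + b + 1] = 16*b^3 + 27*b^2 + 1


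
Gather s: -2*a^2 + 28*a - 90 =-2*a^2 + 28*a - 90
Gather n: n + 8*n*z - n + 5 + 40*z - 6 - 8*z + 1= 8*n*z + 32*z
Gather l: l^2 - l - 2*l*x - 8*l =l^2 + l*(-2*x - 9)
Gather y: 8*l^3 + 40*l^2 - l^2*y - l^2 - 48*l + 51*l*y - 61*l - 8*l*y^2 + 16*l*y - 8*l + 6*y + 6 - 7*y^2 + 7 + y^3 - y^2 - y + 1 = 8*l^3 + 39*l^2 - 117*l + y^3 + y^2*(-8*l - 8) + y*(-l^2 + 67*l + 5) + 14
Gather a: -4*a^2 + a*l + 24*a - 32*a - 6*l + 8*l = -4*a^2 + a*(l - 8) + 2*l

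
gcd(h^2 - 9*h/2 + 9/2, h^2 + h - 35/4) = 1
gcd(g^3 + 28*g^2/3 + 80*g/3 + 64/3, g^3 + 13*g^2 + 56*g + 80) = g^2 + 8*g + 16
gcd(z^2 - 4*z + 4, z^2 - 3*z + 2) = z - 2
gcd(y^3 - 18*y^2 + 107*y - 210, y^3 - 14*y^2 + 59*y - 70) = y^2 - 12*y + 35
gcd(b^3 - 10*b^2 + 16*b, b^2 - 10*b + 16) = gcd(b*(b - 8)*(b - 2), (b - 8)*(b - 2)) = b^2 - 10*b + 16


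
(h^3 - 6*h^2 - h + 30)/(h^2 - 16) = (h^3 - 6*h^2 - h + 30)/(h^2 - 16)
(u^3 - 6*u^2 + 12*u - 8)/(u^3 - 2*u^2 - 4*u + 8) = (u - 2)/(u + 2)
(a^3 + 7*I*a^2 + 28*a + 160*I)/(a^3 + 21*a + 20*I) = (a + 8*I)/(a + I)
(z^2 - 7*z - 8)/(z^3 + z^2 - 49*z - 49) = (z - 8)/(z^2 - 49)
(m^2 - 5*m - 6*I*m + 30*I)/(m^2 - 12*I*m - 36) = (m - 5)/(m - 6*I)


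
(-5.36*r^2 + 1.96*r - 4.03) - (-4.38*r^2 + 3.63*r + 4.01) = -0.98*r^2 - 1.67*r - 8.04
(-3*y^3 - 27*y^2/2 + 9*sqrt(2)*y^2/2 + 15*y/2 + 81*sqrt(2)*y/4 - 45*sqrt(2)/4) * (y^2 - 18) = -3*y^5 - 27*y^4/2 + 9*sqrt(2)*y^4/2 + 81*sqrt(2)*y^3/4 + 123*y^3/2 - 369*sqrt(2)*y^2/4 + 243*y^2 - 729*sqrt(2)*y/2 - 135*y + 405*sqrt(2)/2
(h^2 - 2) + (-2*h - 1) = h^2 - 2*h - 3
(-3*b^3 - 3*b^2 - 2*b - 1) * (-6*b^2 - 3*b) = 18*b^5 + 27*b^4 + 21*b^3 + 12*b^2 + 3*b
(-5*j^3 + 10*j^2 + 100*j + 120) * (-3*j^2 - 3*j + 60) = 15*j^5 - 15*j^4 - 630*j^3 - 60*j^2 + 5640*j + 7200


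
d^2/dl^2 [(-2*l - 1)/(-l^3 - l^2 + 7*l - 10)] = 2*((2*l + 1)*(3*l^2 + 2*l - 7)^2 + (-6*l^2 - 4*l - (2*l + 1)*(3*l + 1) + 14)*(l^3 + l^2 - 7*l + 10))/(l^3 + l^2 - 7*l + 10)^3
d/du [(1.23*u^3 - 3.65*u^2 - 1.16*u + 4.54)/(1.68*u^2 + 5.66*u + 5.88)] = (2.0664*u^4 + 13.9236*u^3 + 2.987*u^2 - 58.1784*u - 32.5172)/(2.8224*u^4 + 19.0176*u^3 + 51.7924*u^2 + 66.5616*u + 34.5744)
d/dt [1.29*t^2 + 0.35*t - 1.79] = 2.58*t + 0.35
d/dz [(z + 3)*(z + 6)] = 2*z + 9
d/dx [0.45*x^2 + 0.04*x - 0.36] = 0.9*x + 0.04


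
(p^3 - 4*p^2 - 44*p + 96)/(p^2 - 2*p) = p - 2 - 48/p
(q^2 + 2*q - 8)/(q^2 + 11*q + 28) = (q - 2)/(q + 7)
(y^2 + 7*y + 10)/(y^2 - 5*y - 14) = (y + 5)/(y - 7)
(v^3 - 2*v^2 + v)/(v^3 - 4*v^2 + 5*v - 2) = v/(v - 2)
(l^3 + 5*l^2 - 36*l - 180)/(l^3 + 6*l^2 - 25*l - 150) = (l - 6)/(l - 5)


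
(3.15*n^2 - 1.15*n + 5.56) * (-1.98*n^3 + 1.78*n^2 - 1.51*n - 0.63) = -6.237*n^5 + 7.884*n^4 - 17.8123*n^3 + 9.6488*n^2 - 7.6711*n - 3.5028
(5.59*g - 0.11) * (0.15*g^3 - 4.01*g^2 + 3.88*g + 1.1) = 0.8385*g^4 - 22.4324*g^3 + 22.1303*g^2 + 5.7222*g - 0.121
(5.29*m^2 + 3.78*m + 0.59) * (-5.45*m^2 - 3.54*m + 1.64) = -28.8305*m^4 - 39.3276*m^3 - 7.9211*m^2 + 4.1106*m + 0.9676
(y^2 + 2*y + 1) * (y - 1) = y^3 + y^2 - y - 1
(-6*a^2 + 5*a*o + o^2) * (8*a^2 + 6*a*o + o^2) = -48*a^4 + 4*a^3*o + 32*a^2*o^2 + 11*a*o^3 + o^4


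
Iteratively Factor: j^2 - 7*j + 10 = (j - 2)*(j - 5)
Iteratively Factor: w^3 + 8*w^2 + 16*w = (w + 4)*(w^2 + 4*w) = w*(w + 4)*(w + 4)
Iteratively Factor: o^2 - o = (o)*(o - 1)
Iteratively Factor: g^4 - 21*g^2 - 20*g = (g - 5)*(g^3 + 5*g^2 + 4*g) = (g - 5)*(g + 1)*(g^2 + 4*g) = g*(g - 5)*(g + 1)*(g + 4)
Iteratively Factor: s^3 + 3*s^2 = (s)*(s^2 + 3*s) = s*(s + 3)*(s)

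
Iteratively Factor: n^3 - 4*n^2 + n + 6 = (n - 2)*(n^2 - 2*n - 3) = (n - 3)*(n - 2)*(n + 1)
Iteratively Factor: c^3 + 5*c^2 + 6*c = (c + 3)*(c^2 + 2*c) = (c + 2)*(c + 3)*(c)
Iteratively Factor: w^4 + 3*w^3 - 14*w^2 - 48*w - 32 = (w + 4)*(w^3 - w^2 - 10*w - 8) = (w - 4)*(w + 4)*(w^2 + 3*w + 2) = (w - 4)*(w + 2)*(w + 4)*(w + 1)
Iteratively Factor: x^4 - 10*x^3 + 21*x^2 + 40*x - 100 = (x + 2)*(x^3 - 12*x^2 + 45*x - 50) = (x - 2)*(x + 2)*(x^2 - 10*x + 25) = (x - 5)*(x - 2)*(x + 2)*(x - 5)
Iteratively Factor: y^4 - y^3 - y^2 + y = (y + 1)*(y^3 - 2*y^2 + y) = (y - 1)*(y + 1)*(y^2 - y) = (y - 1)^2*(y + 1)*(y)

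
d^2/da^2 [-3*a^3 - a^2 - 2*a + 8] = -18*a - 2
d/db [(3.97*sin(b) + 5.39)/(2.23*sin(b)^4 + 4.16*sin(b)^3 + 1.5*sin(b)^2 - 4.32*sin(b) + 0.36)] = (-26.5593*sin(b)^4 - 81.1092*sin(b)^3 - 73.2222*sin(b)^2 - 16.17*sin(b) + 24.714)*cos(b)/(4.9729*sin(b)^8 + 18.5536*sin(b)^7 + 23.9956*sin(b)^6 - 6.7872*sin(b)^5 - 32.0868*sin(b)^4 - 9.9648*sin(b)^3 + 19.7424*sin(b)^2 - 3.1104*sin(b) + 0.1296)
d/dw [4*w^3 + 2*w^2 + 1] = 4*w*(3*w + 1)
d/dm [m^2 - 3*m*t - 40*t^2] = 2*m - 3*t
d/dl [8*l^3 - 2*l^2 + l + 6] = 24*l^2 - 4*l + 1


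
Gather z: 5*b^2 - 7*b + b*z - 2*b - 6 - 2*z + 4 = 5*b^2 - 9*b + z*(b - 2) - 2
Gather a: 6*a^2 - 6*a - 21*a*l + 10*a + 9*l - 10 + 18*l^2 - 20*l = 6*a^2 + a*(4 - 21*l) + 18*l^2 - 11*l - 10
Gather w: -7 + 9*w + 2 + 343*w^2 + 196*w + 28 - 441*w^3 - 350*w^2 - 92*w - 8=-441*w^3 - 7*w^2 + 113*w + 15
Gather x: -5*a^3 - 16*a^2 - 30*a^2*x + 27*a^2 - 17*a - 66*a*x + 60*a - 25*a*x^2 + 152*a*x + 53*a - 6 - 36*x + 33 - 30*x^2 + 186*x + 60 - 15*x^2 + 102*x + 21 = -5*a^3 + 11*a^2 + 96*a + x^2*(-25*a - 45) + x*(-30*a^2 + 86*a + 252) + 108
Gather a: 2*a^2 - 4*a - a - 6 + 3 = 2*a^2 - 5*a - 3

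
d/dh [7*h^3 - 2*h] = 21*h^2 - 2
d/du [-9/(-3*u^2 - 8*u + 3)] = 18*(-3*u - 4)/(3*u^2 + 8*u - 3)^2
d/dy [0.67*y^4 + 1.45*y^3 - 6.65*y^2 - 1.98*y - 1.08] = 2.68*y^3 + 4.35*y^2 - 13.3*y - 1.98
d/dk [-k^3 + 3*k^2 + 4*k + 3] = -3*k^2 + 6*k + 4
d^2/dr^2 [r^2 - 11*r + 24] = 2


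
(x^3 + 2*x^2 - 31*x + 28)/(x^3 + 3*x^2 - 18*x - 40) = (x^2 + 6*x - 7)/(x^2 + 7*x + 10)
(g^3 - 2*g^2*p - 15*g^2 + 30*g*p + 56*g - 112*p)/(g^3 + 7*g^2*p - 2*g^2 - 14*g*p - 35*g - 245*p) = (g^2 - 2*g*p - 8*g + 16*p)/(g^2 + 7*g*p + 5*g + 35*p)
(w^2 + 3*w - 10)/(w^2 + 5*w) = (w - 2)/w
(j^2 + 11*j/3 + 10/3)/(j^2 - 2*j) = (3*j^2 + 11*j + 10)/(3*j*(j - 2))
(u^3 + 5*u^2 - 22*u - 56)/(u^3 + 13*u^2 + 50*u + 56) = (u - 4)/(u + 4)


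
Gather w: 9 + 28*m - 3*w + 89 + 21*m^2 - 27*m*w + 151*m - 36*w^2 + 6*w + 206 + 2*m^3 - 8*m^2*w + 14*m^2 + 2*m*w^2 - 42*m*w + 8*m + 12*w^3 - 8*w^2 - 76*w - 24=2*m^3 + 35*m^2 + 187*m + 12*w^3 + w^2*(2*m - 44) + w*(-8*m^2 - 69*m - 73) + 280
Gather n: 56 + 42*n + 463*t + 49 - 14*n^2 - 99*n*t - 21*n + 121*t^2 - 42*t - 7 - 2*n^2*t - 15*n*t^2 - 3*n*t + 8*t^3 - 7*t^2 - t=n^2*(-2*t - 14) + n*(-15*t^2 - 102*t + 21) + 8*t^3 + 114*t^2 + 420*t + 98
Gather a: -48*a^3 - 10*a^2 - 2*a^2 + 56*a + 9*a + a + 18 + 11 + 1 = -48*a^3 - 12*a^2 + 66*a + 30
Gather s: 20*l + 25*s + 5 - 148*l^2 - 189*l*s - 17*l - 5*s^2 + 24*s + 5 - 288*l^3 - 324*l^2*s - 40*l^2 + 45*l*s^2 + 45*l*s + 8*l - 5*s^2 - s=-288*l^3 - 188*l^2 + 11*l + s^2*(45*l - 10) + s*(-324*l^2 - 144*l + 48) + 10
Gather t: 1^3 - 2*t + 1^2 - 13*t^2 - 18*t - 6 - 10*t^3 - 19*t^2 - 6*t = -10*t^3 - 32*t^2 - 26*t - 4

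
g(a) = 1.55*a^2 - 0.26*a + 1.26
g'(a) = 3.1*a - 0.26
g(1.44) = 4.10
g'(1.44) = 4.20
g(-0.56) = 1.89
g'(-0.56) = -2.00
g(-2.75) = 13.70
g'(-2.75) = -8.78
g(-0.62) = 2.02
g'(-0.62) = -2.18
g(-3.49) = 21.05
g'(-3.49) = -11.08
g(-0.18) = 1.36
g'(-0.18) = -0.82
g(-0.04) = 1.27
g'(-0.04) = -0.38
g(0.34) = 1.35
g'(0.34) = 0.79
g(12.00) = 221.34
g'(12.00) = 36.94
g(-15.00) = 353.91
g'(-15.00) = -46.76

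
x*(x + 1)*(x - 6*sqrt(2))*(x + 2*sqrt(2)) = x^4 - 4*sqrt(2)*x^3 + x^3 - 24*x^2 - 4*sqrt(2)*x^2 - 24*x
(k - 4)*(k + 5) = k^2 + k - 20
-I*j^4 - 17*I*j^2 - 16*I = (j - 4*I)*(j - I)*(j + 4*I)*(-I*j + 1)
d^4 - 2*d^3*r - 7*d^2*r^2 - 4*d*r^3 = d*(d - 4*r)*(d + r)^2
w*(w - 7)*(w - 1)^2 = w^4 - 9*w^3 + 15*w^2 - 7*w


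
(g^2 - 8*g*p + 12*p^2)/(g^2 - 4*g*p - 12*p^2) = (g - 2*p)/(g + 2*p)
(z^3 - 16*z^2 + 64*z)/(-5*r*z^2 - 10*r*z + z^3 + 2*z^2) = (-z^2 + 16*z - 64)/(5*r*z + 10*r - z^2 - 2*z)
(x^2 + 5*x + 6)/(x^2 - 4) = (x + 3)/(x - 2)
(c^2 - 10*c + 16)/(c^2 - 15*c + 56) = (c - 2)/(c - 7)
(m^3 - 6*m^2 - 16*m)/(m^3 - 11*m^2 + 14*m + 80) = m/(m - 5)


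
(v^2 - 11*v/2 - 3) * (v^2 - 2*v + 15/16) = v^4 - 15*v^3/2 + 143*v^2/16 + 27*v/32 - 45/16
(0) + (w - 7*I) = w - 7*I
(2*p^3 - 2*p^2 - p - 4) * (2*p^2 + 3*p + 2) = 4*p^5 + 2*p^4 - 4*p^3 - 15*p^2 - 14*p - 8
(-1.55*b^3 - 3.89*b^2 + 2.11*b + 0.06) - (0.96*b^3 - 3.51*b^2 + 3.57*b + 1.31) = -2.51*b^3 - 0.38*b^2 - 1.46*b - 1.25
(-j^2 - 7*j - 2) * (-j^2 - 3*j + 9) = j^4 + 10*j^3 + 14*j^2 - 57*j - 18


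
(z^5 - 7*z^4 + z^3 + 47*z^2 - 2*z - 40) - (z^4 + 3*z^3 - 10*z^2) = z^5 - 8*z^4 - 2*z^3 + 57*z^2 - 2*z - 40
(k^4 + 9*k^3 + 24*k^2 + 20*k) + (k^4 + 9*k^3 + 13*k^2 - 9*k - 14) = 2*k^4 + 18*k^3 + 37*k^2 + 11*k - 14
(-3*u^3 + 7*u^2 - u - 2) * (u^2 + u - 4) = -3*u^5 + 4*u^4 + 18*u^3 - 31*u^2 + 2*u + 8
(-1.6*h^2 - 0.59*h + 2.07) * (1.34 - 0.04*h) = 0.064*h^3 - 2.1204*h^2 - 0.8734*h + 2.7738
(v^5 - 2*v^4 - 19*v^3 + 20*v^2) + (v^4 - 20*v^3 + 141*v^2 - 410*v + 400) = v^5 - v^4 - 39*v^3 + 161*v^2 - 410*v + 400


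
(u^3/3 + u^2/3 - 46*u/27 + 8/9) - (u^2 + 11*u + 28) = u^3/3 - 2*u^2/3 - 343*u/27 - 244/9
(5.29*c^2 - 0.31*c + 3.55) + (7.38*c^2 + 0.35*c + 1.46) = 12.67*c^2 + 0.04*c + 5.01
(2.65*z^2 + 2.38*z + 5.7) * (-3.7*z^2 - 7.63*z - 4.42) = -9.805*z^4 - 29.0255*z^3 - 50.9624*z^2 - 54.0106*z - 25.194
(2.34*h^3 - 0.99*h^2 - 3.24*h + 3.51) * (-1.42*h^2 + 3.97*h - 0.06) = -3.3228*h^5 + 10.6956*h^4 + 0.5301*h^3 - 17.7876*h^2 + 14.1291*h - 0.2106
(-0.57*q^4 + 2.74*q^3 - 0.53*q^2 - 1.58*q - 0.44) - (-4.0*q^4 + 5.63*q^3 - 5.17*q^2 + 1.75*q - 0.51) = 3.43*q^4 - 2.89*q^3 + 4.64*q^2 - 3.33*q + 0.07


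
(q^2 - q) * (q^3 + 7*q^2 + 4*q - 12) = q^5 + 6*q^4 - 3*q^3 - 16*q^2 + 12*q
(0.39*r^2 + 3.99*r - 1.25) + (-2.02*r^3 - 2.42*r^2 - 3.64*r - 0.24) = -2.02*r^3 - 2.03*r^2 + 0.35*r - 1.49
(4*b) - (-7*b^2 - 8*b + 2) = 7*b^2 + 12*b - 2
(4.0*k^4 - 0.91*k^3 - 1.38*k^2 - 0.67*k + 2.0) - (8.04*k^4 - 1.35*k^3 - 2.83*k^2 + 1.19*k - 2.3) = -4.04*k^4 + 0.44*k^3 + 1.45*k^2 - 1.86*k + 4.3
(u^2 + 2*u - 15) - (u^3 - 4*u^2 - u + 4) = -u^3 + 5*u^2 + 3*u - 19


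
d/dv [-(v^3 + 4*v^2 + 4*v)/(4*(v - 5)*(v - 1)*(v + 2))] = (4*v^2 - 5*v - 5)/(2*(v^4 - 12*v^3 + 46*v^2 - 60*v + 25))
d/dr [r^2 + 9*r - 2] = 2*r + 9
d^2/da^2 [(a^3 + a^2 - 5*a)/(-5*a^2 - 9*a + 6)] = 2*(59*a^3 + 72*a^2 + 342*a + 234)/(125*a^6 + 675*a^5 + 765*a^4 - 891*a^3 - 918*a^2 + 972*a - 216)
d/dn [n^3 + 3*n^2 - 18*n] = 3*n^2 + 6*n - 18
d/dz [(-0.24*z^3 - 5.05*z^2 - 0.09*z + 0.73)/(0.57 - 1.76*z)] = (0.8448*z^3 + 8.4776*z^2 - 5.757*z + 1.2335)/(3.0976*z^2 - 2.0064*z + 0.3249)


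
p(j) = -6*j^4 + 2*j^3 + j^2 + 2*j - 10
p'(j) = -24*j^3 + 6*j^2 + 2*j + 2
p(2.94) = -392.92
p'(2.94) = -550.15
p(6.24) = -8569.46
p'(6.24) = -5583.19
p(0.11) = -9.77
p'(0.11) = 2.26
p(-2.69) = -361.24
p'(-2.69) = 507.20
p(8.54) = -30588.43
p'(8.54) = -14491.39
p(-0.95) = -17.60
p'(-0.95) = 26.09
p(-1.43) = -41.75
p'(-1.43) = 81.59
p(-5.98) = -8086.73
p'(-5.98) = 5336.94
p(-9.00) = -40771.00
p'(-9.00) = 17966.00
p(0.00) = -10.00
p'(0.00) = 2.00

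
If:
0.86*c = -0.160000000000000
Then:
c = -0.19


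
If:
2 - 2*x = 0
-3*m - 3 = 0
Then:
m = -1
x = 1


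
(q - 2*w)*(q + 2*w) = q^2 - 4*w^2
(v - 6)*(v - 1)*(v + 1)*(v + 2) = v^4 - 4*v^3 - 13*v^2 + 4*v + 12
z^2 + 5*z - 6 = (z - 1)*(z + 6)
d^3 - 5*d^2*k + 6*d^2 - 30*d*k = d*(d + 6)*(d - 5*k)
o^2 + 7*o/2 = o*(o + 7/2)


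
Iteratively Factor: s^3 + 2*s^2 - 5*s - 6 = (s + 3)*(s^2 - s - 2) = (s + 1)*(s + 3)*(s - 2)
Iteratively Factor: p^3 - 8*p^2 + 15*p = (p)*(p^2 - 8*p + 15) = p*(p - 3)*(p - 5)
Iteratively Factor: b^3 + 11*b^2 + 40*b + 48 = (b + 4)*(b^2 + 7*b + 12) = (b + 3)*(b + 4)*(b + 4)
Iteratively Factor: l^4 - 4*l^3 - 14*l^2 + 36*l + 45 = (l + 1)*(l^3 - 5*l^2 - 9*l + 45) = (l + 1)*(l + 3)*(l^2 - 8*l + 15) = (l - 5)*(l + 1)*(l + 3)*(l - 3)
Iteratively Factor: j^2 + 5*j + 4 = (j + 1)*(j + 4)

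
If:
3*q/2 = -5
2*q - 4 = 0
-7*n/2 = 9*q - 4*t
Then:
No Solution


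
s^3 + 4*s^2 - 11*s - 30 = (s - 3)*(s + 2)*(s + 5)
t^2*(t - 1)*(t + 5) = t^4 + 4*t^3 - 5*t^2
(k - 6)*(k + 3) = k^2 - 3*k - 18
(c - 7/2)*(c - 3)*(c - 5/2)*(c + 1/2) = c^4 - 17*c^3/2 + 89*c^2/4 - 103*c/8 - 105/8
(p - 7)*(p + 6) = p^2 - p - 42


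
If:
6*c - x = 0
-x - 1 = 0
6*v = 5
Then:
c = -1/6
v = 5/6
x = -1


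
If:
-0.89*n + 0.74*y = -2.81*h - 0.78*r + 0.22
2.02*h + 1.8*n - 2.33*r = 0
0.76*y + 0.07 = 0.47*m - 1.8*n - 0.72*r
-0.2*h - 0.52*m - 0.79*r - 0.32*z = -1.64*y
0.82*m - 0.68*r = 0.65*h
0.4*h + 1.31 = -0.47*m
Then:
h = -0.81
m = -2.10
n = -1.38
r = -1.77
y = 3.55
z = 26.49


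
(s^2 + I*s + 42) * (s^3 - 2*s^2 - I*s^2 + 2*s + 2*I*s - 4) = s^5 - 2*s^4 + 45*s^3 - 90*s^2 - 40*I*s^2 + 84*s + 80*I*s - 168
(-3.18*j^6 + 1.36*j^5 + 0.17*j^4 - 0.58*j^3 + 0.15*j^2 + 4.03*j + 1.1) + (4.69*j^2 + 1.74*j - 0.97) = -3.18*j^6 + 1.36*j^5 + 0.17*j^4 - 0.58*j^3 + 4.84*j^2 + 5.77*j + 0.13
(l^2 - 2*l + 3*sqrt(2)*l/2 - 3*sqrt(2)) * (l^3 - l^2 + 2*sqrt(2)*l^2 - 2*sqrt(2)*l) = l^5 - 3*l^4 + 7*sqrt(2)*l^4/2 - 21*sqrt(2)*l^3/2 + 8*l^3 - 18*l^2 + 7*sqrt(2)*l^2 + 12*l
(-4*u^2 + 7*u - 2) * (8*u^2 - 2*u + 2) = -32*u^4 + 64*u^3 - 38*u^2 + 18*u - 4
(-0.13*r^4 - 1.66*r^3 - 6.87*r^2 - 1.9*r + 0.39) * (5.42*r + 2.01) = -0.7046*r^5 - 9.2585*r^4 - 40.572*r^3 - 24.1067*r^2 - 1.7052*r + 0.7839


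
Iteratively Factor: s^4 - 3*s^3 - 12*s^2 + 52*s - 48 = (s - 2)*(s^3 - s^2 - 14*s + 24) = (s - 2)^2*(s^2 + s - 12) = (s - 2)^2*(s + 4)*(s - 3)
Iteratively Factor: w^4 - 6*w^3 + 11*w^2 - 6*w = (w - 3)*(w^3 - 3*w^2 + 2*w) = (w - 3)*(w - 1)*(w^2 - 2*w) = w*(w - 3)*(w - 1)*(w - 2)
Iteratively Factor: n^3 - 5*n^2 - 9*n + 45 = (n + 3)*(n^2 - 8*n + 15) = (n - 5)*(n + 3)*(n - 3)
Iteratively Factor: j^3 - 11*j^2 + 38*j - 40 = (j - 2)*(j^2 - 9*j + 20) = (j - 5)*(j - 2)*(j - 4)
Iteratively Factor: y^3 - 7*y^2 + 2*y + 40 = (y - 5)*(y^2 - 2*y - 8) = (y - 5)*(y - 4)*(y + 2)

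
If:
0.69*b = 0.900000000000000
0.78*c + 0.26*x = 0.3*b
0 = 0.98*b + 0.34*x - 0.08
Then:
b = 1.30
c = 1.68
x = -3.52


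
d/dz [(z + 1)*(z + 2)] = 2*z + 3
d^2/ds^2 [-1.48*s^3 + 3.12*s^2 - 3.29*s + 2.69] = 6.24 - 8.88*s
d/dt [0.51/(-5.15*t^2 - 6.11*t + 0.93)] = (5.253*t + 3.1161)/(5.15*t^2 + 6.11*t - 0.93)^2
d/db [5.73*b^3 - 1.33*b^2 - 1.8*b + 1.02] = 17.19*b^2 - 2.66*b - 1.8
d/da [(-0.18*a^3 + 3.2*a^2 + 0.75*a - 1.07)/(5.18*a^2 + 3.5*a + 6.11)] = (-0.9324*a^4 - 1.26*a^3 + 4.01560000000001*a^2 + 50.1892*a + 8.3275)/(26.8324*a^4 + 36.26*a^3 + 75.5496*a^2 + 42.77*a + 37.3321)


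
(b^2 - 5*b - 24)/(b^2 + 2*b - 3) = (b - 8)/(b - 1)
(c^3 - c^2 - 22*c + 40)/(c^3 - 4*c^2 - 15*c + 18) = (c^3 - c^2 - 22*c + 40)/(c^3 - 4*c^2 - 15*c + 18)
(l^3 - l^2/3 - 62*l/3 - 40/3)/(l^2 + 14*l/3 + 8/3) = l - 5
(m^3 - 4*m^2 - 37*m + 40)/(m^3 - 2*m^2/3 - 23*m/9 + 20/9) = 9*(m^2 - 3*m - 40)/(9*m^2 + 3*m - 20)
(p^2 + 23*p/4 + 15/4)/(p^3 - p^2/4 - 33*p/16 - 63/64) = 16*(p + 5)/(16*p^2 - 16*p - 21)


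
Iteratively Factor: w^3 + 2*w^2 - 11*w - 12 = (w + 1)*(w^2 + w - 12) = (w + 1)*(w + 4)*(w - 3)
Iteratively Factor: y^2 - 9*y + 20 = (y - 5)*(y - 4)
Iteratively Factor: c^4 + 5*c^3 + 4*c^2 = (c)*(c^3 + 5*c^2 + 4*c) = c^2*(c^2 + 5*c + 4) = c^2*(c + 1)*(c + 4)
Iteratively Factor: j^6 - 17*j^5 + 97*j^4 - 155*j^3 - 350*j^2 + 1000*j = (j)*(j^5 - 17*j^4 + 97*j^3 - 155*j^2 - 350*j + 1000) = j*(j - 5)*(j^4 - 12*j^3 + 37*j^2 + 30*j - 200) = j*(j - 5)^2*(j^3 - 7*j^2 + 2*j + 40) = j*(j - 5)^3*(j^2 - 2*j - 8) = j*(j - 5)^3*(j - 4)*(j + 2)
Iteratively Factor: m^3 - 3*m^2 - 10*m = (m + 2)*(m^2 - 5*m) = (m - 5)*(m + 2)*(m)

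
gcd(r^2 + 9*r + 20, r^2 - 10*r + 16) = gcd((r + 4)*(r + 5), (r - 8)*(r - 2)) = 1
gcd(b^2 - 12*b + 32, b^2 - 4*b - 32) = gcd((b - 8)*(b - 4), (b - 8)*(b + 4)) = b - 8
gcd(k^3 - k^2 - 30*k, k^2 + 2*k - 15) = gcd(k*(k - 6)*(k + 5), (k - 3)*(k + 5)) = k + 5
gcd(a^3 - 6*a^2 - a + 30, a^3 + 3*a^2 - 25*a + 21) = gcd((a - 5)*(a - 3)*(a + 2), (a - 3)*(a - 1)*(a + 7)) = a - 3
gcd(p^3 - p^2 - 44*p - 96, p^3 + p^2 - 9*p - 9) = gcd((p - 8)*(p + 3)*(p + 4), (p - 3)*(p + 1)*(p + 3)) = p + 3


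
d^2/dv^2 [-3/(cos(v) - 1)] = 3*(cos(v) + 2)/(cos(v) - 1)^2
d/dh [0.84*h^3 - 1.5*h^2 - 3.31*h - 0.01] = 2.52*h^2 - 3.0*h - 3.31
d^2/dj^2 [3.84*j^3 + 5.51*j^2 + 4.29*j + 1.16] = 23.04*j + 11.02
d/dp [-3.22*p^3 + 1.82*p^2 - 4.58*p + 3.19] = -9.66*p^2 + 3.64*p - 4.58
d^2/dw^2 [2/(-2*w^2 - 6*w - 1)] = 8*(2*w^2 + 6*w - 2*(2*w + 3)^2 + 1)/(2*w^2 + 6*w + 1)^3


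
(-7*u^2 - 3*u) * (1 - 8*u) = 56*u^3 + 17*u^2 - 3*u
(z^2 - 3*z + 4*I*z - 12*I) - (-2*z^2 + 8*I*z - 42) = 3*z^2 - 3*z - 4*I*z + 42 - 12*I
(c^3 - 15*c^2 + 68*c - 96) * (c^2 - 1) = c^5 - 15*c^4 + 67*c^3 - 81*c^2 - 68*c + 96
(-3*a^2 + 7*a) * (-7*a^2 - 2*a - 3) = 21*a^4 - 43*a^3 - 5*a^2 - 21*a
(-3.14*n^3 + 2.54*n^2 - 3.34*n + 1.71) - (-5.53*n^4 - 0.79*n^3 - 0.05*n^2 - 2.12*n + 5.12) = 5.53*n^4 - 2.35*n^3 + 2.59*n^2 - 1.22*n - 3.41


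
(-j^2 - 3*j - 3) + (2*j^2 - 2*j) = j^2 - 5*j - 3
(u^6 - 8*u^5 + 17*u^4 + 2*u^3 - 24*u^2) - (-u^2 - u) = u^6 - 8*u^5 + 17*u^4 + 2*u^3 - 23*u^2 + u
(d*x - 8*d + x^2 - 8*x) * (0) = 0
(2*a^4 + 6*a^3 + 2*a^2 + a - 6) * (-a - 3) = -2*a^5 - 12*a^4 - 20*a^3 - 7*a^2 + 3*a + 18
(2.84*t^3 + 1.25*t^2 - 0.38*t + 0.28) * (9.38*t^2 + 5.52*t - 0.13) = 26.6392*t^5 + 27.4018*t^4 + 2.9664*t^3 + 0.3663*t^2 + 1.595*t - 0.0364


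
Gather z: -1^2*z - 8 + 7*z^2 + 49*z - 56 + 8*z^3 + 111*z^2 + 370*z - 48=8*z^3 + 118*z^2 + 418*z - 112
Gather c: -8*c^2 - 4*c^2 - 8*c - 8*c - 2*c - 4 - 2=-12*c^2 - 18*c - 6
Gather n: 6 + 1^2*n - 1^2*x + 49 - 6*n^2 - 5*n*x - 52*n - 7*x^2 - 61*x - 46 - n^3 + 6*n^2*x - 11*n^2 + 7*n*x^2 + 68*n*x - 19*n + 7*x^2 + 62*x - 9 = -n^3 + n^2*(6*x - 17) + n*(7*x^2 + 63*x - 70)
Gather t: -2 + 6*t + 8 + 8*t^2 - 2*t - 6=8*t^2 + 4*t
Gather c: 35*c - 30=35*c - 30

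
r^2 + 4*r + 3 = (r + 1)*(r + 3)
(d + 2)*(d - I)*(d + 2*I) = d^3 + 2*d^2 + I*d^2 + 2*d + 2*I*d + 4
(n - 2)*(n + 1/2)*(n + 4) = n^3 + 5*n^2/2 - 7*n - 4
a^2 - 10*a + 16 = (a - 8)*(a - 2)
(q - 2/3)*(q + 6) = q^2 + 16*q/3 - 4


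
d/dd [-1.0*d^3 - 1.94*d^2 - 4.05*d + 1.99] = -3.0*d^2 - 3.88*d - 4.05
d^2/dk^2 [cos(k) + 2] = -cos(k)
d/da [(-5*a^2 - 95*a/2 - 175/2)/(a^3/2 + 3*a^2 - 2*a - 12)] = 5*(2*a^4 + 38*a^3 + 227*a^2 + 516*a + 316)/(a^6 + 12*a^5 + 28*a^4 - 96*a^3 - 272*a^2 + 192*a + 576)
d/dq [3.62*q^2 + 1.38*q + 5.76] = 7.24*q + 1.38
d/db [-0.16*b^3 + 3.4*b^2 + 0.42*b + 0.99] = -0.48*b^2 + 6.8*b + 0.42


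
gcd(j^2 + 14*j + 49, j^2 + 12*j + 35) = j + 7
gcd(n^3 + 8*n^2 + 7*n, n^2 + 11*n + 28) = n + 7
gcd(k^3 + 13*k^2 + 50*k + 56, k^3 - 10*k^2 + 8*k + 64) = k + 2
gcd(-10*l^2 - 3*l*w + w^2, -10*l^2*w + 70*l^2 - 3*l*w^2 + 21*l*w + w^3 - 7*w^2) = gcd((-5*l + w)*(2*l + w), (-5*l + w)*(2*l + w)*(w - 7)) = -10*l^2 - 3*l*w + w^2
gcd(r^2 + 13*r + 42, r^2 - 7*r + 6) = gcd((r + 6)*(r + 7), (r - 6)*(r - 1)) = 1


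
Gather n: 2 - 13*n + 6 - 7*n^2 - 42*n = -7*n^2 - 55*n + 8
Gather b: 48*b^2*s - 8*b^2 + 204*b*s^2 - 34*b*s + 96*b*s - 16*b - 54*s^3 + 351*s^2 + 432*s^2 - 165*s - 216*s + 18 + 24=b^2*(48*s - 8) + b*(204*s^2 + 62*s - 16) - 54*s^3 + 783*s^2 - 381*s + 42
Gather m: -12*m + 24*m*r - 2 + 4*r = m*(24*r - 12) + 4*r - 2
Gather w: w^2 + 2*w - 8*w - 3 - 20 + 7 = w^2 - 6*w - 16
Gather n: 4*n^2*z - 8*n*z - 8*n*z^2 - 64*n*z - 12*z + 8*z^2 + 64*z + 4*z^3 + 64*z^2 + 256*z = 4*n^2*z + n*(-8*z^2 - 72*z) + 4*z^3 + 72*z^2 + 308*z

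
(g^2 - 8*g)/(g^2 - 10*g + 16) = g/(g - 2)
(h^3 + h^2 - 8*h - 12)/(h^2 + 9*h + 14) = (h^2 - h - 6)/(h + 7)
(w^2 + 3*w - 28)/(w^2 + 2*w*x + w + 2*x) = (w^2 + 3*w - 28)/(w^2 + 2*w*x + w + 2*x)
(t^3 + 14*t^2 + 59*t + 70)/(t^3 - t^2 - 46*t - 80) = (t + 7)/(t - 8)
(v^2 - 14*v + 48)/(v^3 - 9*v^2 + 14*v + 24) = (v - 8)/(v^2 - 3*v - 4)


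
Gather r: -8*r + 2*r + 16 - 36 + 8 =-6*r - 12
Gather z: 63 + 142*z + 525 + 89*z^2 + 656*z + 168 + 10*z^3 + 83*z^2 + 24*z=10*z^3 + 172*z^2 + 822*z + 756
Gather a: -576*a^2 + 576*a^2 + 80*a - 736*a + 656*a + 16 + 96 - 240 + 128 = 0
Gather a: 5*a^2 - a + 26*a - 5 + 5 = 5*a^2 + 25*a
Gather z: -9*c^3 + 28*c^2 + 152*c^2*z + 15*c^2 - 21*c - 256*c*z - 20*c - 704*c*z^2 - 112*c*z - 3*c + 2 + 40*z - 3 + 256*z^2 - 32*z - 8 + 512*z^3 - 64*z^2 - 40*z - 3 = -9*c^3 + 43*c^2 - 44*c + 512*z^3 + z^2*(192 - 704*c) + z*(152*c^2 - 368*c - 32) - 12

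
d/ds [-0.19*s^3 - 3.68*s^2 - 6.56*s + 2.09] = -0.57*s^2 - 7.36*s - 6.56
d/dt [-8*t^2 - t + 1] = -16*t - 1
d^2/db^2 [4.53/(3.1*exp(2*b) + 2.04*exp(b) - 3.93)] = (4.53*(6.2*exp(b) + 2.04)*(12.4*exp(b) + 4.08)*exp(b) - (56.172*exp(b) + 9.2412)*(3.1*exp(2*b) + 2.04*exp(b) - 3.93))*exp(b)/(3.1*exp(2*b) + 2.04*exp(b) - 3.93)^3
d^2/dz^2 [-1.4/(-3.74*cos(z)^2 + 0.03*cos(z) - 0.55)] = (-78.33056*(1 - cos(z)^2)^2 + 0.47124*cos(z)^3 - 27.64734*cos(z)^2 - 0.96558*cos(z) + 72.57348)/(3.74*cos(z)^2 - 0.03*cos(z) + 0.55)^3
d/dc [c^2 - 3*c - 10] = 2*c - 3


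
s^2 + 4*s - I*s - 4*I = (s + 4)*(s - I)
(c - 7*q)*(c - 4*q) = c^2 - 11*c*q + 28*q^2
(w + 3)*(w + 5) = w^2 + 8*w + 15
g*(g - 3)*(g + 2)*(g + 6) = g^4 + 5*g^3 - 12*g^2 - 36*g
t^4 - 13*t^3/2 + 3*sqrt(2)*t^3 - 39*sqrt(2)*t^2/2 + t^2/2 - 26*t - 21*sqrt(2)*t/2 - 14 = (t - 7)*(t + 1/2)*(t + sqrt(2))*(t + 2*sqrt(2))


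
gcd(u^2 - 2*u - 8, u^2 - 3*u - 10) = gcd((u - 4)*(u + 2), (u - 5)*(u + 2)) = u + 2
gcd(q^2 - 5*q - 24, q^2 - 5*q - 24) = q^2 - 5*q - 24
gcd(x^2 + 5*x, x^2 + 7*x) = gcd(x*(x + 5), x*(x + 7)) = x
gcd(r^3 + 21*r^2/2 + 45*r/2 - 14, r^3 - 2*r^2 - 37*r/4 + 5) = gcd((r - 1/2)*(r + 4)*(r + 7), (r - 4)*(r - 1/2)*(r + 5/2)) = r - 1/2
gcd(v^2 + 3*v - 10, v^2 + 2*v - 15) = v + 5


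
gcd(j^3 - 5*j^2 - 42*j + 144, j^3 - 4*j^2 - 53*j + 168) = j^2 - 11*j + 24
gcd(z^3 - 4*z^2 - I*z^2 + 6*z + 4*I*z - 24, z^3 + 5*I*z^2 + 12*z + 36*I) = z^2 - I*z + 6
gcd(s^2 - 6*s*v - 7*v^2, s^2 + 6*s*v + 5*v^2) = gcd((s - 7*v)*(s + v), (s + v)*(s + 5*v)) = s + v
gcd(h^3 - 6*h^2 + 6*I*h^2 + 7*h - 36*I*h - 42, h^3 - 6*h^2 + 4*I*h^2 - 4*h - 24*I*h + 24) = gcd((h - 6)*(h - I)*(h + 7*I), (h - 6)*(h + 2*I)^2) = h - 6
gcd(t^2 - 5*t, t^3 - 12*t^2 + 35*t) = t^2 - 5*t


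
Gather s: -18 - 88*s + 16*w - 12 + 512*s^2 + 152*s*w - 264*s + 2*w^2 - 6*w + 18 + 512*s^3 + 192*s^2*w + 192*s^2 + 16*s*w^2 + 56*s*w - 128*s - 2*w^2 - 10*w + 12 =512*s^3 + s^2*(192*w + 704) + s*(16*w^2 + 208*w - 480)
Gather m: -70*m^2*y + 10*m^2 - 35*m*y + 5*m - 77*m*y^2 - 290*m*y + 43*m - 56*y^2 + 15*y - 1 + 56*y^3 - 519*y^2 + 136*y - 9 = m^2*(10 - 70*y) + m*(-77*y^2 - 325*y + 48) + 56*y^3 - 575*y^2 + 151*y - 10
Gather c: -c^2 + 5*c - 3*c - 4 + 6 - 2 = -c^2 + 2*c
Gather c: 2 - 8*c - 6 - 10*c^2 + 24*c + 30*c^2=20*c^2 + 16*c - 4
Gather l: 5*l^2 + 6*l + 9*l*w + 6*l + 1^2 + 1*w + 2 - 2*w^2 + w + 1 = 5*l^2 + l*(9*w + 12) - 2*w^2 + 2*w + 4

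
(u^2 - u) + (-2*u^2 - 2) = -u^2 - u - 2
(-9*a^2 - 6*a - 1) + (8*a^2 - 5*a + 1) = -a^2 - 11*a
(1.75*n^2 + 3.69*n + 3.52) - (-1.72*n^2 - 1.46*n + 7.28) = 3.47*n^2 + 5.15*n - 3.76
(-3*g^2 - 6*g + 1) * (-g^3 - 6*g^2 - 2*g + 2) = 3*g^5 + 24*g^4 + 41*g^3 - 14*g + 2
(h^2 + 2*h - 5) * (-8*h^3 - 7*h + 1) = -8*h^5 - 16*h^4 + 33*h^3 - 13*h^2 + 37*h - 5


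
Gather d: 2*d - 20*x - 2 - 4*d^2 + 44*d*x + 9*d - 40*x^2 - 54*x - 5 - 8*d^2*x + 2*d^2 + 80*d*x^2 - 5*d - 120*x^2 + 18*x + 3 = d^2*(-8*x - 2) + d*(80*x^2 + 44*x + 6) - 160*x^2 - 56*x - 4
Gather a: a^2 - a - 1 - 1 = a^2 - a - 2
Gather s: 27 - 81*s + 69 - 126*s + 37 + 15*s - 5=128 - 192*s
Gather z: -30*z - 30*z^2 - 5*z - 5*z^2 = -35*z^2 - 35*z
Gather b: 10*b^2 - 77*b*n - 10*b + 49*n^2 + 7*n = 10*b^2 + b*(-77*n - 10) + 49*n^2 + 7*n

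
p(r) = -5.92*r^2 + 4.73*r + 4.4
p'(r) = 4.73 - 11.84*r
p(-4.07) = -112.92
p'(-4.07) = 52.92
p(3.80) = -63.11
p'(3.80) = -40.26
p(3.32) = -45.15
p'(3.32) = -34.58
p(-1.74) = -21.75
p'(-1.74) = 25.33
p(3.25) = -42.76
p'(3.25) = -33.75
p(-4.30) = -125.40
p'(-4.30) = 55.64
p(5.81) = -167.95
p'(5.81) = -64.06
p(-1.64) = -19.28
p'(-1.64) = 24.15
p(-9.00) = -517.69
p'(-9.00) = 111.29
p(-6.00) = -237.10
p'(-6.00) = 75.77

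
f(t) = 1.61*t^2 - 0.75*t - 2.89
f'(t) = 3.22*t - 0.75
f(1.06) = -1.88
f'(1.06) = 2.66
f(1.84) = 1.18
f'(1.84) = 5.17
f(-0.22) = -2.65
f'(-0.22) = -1.46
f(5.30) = 38.36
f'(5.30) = 16.32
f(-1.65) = 2.73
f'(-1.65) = -6.06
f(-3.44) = 18.74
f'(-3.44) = -11.83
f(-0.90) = -0.91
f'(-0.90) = -3.65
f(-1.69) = 2.98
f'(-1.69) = -6.19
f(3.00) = 9.35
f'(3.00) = 8.91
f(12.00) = 219.95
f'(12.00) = 37.89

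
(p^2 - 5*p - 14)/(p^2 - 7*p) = (p + 2)/p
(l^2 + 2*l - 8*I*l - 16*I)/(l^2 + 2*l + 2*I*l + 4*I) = (l - 8*I)/(l + 2*I)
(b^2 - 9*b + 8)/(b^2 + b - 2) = (b - 8)/(b + 2)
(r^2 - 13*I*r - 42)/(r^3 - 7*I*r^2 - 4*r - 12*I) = (r - 7*I)/(r^2 - I*r + 2)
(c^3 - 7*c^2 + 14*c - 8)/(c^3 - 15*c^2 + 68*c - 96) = (c^2 - 3*c + 2)/(c^2 - 11*c + 24)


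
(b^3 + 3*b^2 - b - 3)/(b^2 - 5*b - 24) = (b^2 - 1)/(b - 8)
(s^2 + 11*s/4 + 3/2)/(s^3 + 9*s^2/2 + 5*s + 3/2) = (4*s^2 + 11*s + 6)/(2*(2*s^3 + 9*s^2 + 10*s + 3))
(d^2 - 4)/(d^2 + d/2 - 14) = 2*(d^2 - 4)/(2*d^2 + d - 28)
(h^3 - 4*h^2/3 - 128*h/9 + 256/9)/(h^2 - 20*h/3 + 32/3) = (3*h^2 + 4*h - 32)/(3*(h - 4))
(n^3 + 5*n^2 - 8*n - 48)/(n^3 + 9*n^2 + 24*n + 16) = (n - 3)/(n + 1)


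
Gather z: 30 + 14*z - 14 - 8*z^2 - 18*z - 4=-8*z^2 - 4*z + 12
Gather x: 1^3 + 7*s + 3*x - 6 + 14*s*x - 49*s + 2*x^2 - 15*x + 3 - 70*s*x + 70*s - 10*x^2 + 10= 28*s - 8*x^2 + x*(-56*s - 12) + 8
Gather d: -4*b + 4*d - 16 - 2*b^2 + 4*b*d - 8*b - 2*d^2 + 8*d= -2*b^2 - 12*b - 2*d^2 + d*(4*b + 12) - 16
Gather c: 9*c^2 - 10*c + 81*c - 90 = 9*c^2 + 71*c - 90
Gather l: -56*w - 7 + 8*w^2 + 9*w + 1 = 8*w^2 - 47*w - 6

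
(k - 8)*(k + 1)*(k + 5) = k^3 - 2*k^2 - 43*k - 40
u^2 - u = u*(u - 1)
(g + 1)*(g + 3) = g^2 + 4*g + 3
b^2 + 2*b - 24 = (b - 4)*(b + 6)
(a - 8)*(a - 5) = a^2 - 13*a + 40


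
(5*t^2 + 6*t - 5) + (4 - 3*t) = 5*t^2 + 3*t - 1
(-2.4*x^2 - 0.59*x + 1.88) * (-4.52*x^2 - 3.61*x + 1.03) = 10.848*x^4 + 11.3308*x^3 - 8.8397*x^2 - 7.3945*x + 1.9364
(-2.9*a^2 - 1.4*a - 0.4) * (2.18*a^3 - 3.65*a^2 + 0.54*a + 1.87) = -6.322*a^5 + 7.533*a^4 + 2.672*a^3 - 4.719*a^2 - 2.834*a - 0.748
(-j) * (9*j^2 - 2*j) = -9*j^3 + 2*j^2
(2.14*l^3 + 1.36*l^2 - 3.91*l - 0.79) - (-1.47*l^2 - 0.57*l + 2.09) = 2.14*l^3 + 2.83*l^2 - 3.34*l - 2.88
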